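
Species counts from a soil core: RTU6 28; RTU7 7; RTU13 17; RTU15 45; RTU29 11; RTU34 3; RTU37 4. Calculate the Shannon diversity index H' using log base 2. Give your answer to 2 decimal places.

2.31

Total N = 28+7+17+45+11+3+4 = 115, so the proportions are 0.2435, 0.0609, 0.1478, 0.3913, 0.0957, 0.0261, 0.0348 (working shown to 4 dp, full precision carried).
Each pᵢ log₂ pᵢ term: 0.2435×(-2.0381)=-0.4962, 0.0609×(-4.0381)=-0.2458, 0.1478×(-2.7580)=-0.4077, 0.3913×(-1.3536)=-0.5297, 0.0957×(-3.3861)=-0.3239, 0.0261×(-5.2605)=-0.1372, 0.0348×(-4.8455)=-0.1685.
Sum = -2.3091, so H' = 2.31.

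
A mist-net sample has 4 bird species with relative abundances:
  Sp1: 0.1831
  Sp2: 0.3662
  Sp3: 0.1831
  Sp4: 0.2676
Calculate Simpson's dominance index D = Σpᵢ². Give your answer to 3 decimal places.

0.273

D = 0.1831² + 0.3662² + 0.1831² + 0.2676² = 0.03353 + 0.13410 + 0.03353 + 0.07161 = 0.27276 (working shown to 5 dp, full precision carried).
To 3 decimal places, D = 0.273.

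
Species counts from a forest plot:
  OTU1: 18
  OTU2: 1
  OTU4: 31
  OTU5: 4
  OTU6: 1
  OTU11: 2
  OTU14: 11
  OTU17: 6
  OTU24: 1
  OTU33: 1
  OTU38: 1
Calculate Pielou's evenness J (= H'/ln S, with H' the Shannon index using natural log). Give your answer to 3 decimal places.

0.715

Total N = 18+1+31+4+1+2+11+6+1+1+1 = 77, so the proportions are 0.23377, 0.01299, 0.4026, 0.05195, 0.01299, 0.02597, 0.14286, 0.07792, 0.01299, 0.01299, 0.01299 (working shown to 5 dp, full precision carried).
H' = −Σ pᵢ ln pᵢ = −((-0.33976) + (-0.05641) + (-0.36629) + (-0.15364) + (-0.05641) + (-0.09482) + (-0.27799) + (-0.19886) + (-0.05641) + (-0.05641) + (-0.05641)) = 1.71343.
With S = 11 species, ln S = 2.39790, so J = 1.71343/2.39790 = 0.71455, i.e. 0.715 to 3 decimal places.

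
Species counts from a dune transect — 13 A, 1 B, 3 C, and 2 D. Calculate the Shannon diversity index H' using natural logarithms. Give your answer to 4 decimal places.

0.9430

Total N = 13+1+3+2 = 19, so the proportions are 0.684211, 0.052632, 0.157895, 0.105263 (working shown to 6 dp, full precision carried).
Each pᵢ ln pᵢ term: 0.684211×(-0.379490)=-0.259651, 0.052632×(-2.944439)=-0.154970, 0.157895×(-1.845827)=-0.291446, 0.105263×(-2.251292)=-0.236978.
Sum = -0.943046, so H' = 0.9430.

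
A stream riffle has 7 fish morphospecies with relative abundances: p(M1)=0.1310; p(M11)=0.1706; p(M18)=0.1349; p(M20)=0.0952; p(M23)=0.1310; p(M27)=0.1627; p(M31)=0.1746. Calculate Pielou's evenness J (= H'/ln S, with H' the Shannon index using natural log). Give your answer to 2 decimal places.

0.99

H' = −Σ pᵢ ln pᵢ = −((-0.2663) + (-0.3017) + (-0.2702) + (-0.2239) + (-0.2663) + (-0.2954) + (-0.3047)) = 1.9285 (working shown to 4 dp, full precision carried).
With S = 7 species, ln S = 1.9459, so J = 1.9285/1.9459 = 0.9911, i.e. 0.99 to 2 decimal places.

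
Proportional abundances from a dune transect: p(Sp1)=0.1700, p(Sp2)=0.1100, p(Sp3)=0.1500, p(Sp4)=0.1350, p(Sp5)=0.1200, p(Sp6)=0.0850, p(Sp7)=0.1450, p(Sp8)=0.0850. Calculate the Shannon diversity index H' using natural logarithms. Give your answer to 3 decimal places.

2.052

Each pᵢ ln pᵢ term (working shown to 5 dp, full precision carried): 0.17×(-1.77196)=-0.30123, 0.11×(-2.20727)=-0.24280, 0.15×(-1.89712)=-0.28457, 0.135×(-2.00248)=-0.27033, 0.12×(-2.12026)=-0.25443, 0.085×(-2.46510)=-0.20953, 0.145×(-1.93102)=-0.28000, 0.085×(-2.46510)=-0.20953.
Sum = -2.05243, so H' = 2.052.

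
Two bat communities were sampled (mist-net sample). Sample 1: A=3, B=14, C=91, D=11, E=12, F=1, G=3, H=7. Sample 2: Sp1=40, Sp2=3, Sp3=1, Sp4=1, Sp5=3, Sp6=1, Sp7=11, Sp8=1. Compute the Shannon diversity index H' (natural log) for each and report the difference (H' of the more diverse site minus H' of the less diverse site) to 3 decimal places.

0.115

Sample 1: N=142, proportions 0.02113, 0.09859, 0.64085, 0.07746, 0.08451, 0.00704, 0.02113, 0.0493, giving H' = 1.26679 (working shown to 5 dp, full precision carried).
Sample 2: N=61, proportions 0.65574, 0.04918, 0.01639, 0.01639, 0.04918, 0.01639, 0.18033, 0.01639, giving H' = 1.15147.
Difference = |1.26679 − 1.15147| = 0.11532, i.e. 0.115 to 3 decimal places.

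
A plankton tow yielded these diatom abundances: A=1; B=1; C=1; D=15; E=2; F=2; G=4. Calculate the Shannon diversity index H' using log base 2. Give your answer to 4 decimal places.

1.9849

Total N = 1+1+1+15+2+2+4 = 26, so the proportions are 0.038462, 0.038462, 0.038462, 0.576923, 0.076923, 0.076923, 0.153846 (working shown to 6 dp, full precision carried).
Each pᵢ log₂ pᵢ term: 0.038462×(-4.700440)=-0.180786, 0.038462×(-4.700440)=-0.180786, 0.038462×(-4.700440)=-0.180786, 0.576923×(-0.793549)=-0.457817, 0.076923×(-3.700440)=-0.284649, 0.076923×(-3.700440)=-0.284649, 0.153846×(-2.700440)=-0.415452.
Sum = -1.984926, so H' = 1.9849.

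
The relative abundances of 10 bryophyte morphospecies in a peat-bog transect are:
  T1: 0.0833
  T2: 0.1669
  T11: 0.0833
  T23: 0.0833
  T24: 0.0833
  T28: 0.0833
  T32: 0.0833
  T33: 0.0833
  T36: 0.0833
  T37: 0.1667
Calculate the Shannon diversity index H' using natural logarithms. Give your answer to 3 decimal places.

2.254

Each pᵢ ln pᵢ term (working shown to 5 dp, full precision carried): 0.0833×(-2.48531)=-0.20703, 0.1669×(-1.79036)=-0.29881, 0.0833×(-2.48531)=-0.20703, 0.0833×(-2.48531)=-0.20703, 0.0833×(-2.48531)=-0.20703, 0.0833×(-2.48531)=-0.20703, 0.0833×(-2.48531)=-0.20703, 0.0833×(-2.48531)=-0.20703, 0.0833×(-2.48531)=-0.20703, 0.1667×(-1.79156)=-0.29865.
Sum = -2.25367, so H' = 2.254.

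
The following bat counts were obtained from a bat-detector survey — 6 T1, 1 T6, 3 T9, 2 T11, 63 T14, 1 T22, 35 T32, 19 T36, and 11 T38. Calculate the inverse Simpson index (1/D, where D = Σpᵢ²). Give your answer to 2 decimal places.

3.47

Total N = 6+1+3+2+63+1+35+19+11 = 141, so the proportions are 0.042553, 0.007092, 0.021277, 0.014184, 0.446809, 0.007092, 0.248227, 0.134752, 0.078014 (working shown to 6 dp, full precision carried).
D = 0.042553² + 0.007092² + 0.021277² + 0.014184² + 0.446809² + 0.007092² + 0.248227² + 0.134752² + 0.078014² = 0.001811 + 0.000050 + 0.000453 + 0.000201 + 0.199638 + 0.000050 + 0.061617 + 0.018158 + 0.006086 = 0.288064.
So 1/D = 3.4715, i.e. 3.47 to 2 decimal places.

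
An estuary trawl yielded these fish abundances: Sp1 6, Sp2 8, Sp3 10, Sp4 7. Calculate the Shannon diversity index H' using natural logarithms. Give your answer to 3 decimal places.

Total N = 6+8+10+7 = 31, so the proportions are 0.19355, 0.25806, 0.32258, 0.22581 (working shown to 5 dp, full precision carried).
Each pᵢ ln pᵢ term: 0.19355×(-1.64223)=-0.31785, 0.25806×(-1.35455)=-0.34956, 0.32258×(-1.13140)=-0.36497, 0.22581×(-1.48808)=-0.33602.
Sum = -1.36840, so H' = 1.368.

1.368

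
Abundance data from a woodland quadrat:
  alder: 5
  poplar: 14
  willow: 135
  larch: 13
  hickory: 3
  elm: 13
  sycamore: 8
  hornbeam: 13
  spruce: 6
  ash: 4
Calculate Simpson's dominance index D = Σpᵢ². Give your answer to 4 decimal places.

0.4166

Total N = 5+14+135+13+3+13+8+13+6+4 = 214, so the proportions are 0.023364, 0.065421, 0.630841, 0.060748, 0.014019, 0.060748, 0.037383, 0.060748, 0.028037, 0.018692 (working shown to 6 dp, full precision carried).
D = 0.023364² + 0.065421² + 0.630841² + 0.060748² + 0.014019² + 0.060748² + 0.037383² + 0.060748² + 0.028037² + 0.018692² = 0.000546 + 0.004280 + 0.397961 + 0.003690 + 0.000197 + 0.003690 + 0.001398 + 0.003690 + 0.000786 + 0.000349 = 0.416587.
To 4 decimal places, D = 0.4166.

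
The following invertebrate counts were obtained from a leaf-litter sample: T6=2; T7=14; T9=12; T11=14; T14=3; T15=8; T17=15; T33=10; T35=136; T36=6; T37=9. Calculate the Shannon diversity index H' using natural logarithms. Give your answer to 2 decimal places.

Total N = 2+14+12+14+3+8+15+10+136+6+9 = 229, so the proportions are 0.0087, 0.0611, 0.0524, 0.0611, 0.0131, 0.0349, 0.0655, 0.0437, 0.5939, 0.0262, 0.0393 (working shown to 4 dp, full precision carried).
Each pᵢ ln pᵢ term: 0.0087×(-4.7406)=-0.0414, 0.0611×(-2.7947)=-0.1709, 0.0524×(-2.9488)=-0.1545, 0.0611×(-2.7947)=-0.1709, 0.0131×(-4.3351)=-0.0568, 0.0349×(-3.3543)=-0.1172, 0.0655×(-2.7257)=-0.1785, 0.0437×(-3.1311)=-0.1367, 0.5939×(-0.5211)=-0.3095, 0.0262×(-3.6420)=-0.0954, 0.0393×(-3.2365)=-0.1272.
Sum = -1.5589, so H' = 1.56.

1.56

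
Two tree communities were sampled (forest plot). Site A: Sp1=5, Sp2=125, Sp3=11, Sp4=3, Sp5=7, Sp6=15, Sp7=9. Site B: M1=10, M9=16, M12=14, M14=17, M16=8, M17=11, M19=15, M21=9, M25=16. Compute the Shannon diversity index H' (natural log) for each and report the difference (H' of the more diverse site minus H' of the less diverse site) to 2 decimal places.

1.09

Site A: N=175, proportions 0.0286, 0.7143, 0.0629, 0.0171, 0.04, 0.0857, 0.0514, giving H' = 1.0775 (working shown to 4 dp, full precision carried).
Site B: N=116, proportions 0.0862, 0.1379, 0.1207, 0.1466, 0.069, 0.0948, 0.1293, 0.0776, 0.1379, giving H' = 2.1651.
Difference = |1.0775 − 2.1651| = 1.0876, i.e. 1.09 to 2 decimal places.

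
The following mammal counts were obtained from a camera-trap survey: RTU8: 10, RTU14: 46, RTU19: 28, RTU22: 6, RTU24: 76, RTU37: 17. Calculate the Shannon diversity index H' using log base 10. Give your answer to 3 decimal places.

0.648

Total N = 10+46+28+6+76+17 = 183, so the proportions are 0.05464, 0.25137, 0.15301, 0.03279, 0.4153, 0.0929 (working shown to 5 dp, full precision carried).
Each pᵢ log₁₀ pᵢ term: 0.05464×(-1.26245)=-0.06899, 0.25137×(-0.59969)=-0.15074, 0.15301×(-0.81529)=-0.12474, 0.03279×(-1.48430)=-0.04867, 0.4153×(-0.38164)=-0.15849, 0.0929×(-1.03200)=-0.09587.
Sum = -0.64750, so H' = 0.648.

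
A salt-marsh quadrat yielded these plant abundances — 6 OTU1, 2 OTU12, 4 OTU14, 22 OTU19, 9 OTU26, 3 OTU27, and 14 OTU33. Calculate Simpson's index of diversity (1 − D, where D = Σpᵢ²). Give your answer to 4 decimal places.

0.7706

Total N = 6+2+4+22+9+3+14 = 60, so the proportions are 0.1, 0.033333, 0.066667, 0.366667, 0.15, 0.05, 0.233333 (working shown to 6 dp, full precision carried).
D = 0.1² + 0.033333² + 0.066667² + 0.366667² + 0.15² + 0.05² + 0.233333² = 0.010000 + 0.001111 + 0.004444 + 0.134444 + 0.022500 + 0.002500 + 0.054444 = 0.229444.
So 1 − D = 0.770556, i.e. 0.7706 to 4 decimal places.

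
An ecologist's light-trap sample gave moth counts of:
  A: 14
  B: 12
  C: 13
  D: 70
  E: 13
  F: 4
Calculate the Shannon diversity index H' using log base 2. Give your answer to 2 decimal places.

Total N = 14+12+13+70+13+4 = 126, so the proportions are 0.1111, 0.0952, 0.1032, 0.5556, 0.1032, 0.0317 (working shown to 4 dp, full precision carried).
Each pᵢ log₂ pᵢ term: 0.1111×(-3.1699)=-0.3522, 0.0952×(-3.3923)=-0.3231, 0.1032×(-3.2768)=-0.3381, 0.5556×(-0.8480)=-0.4711, 0.1032×(-3.2768)=-0.3381, 0.0317×(-4.9773)=-0.1580.
Sum = -1.9806, so H' = 1.98.

1.98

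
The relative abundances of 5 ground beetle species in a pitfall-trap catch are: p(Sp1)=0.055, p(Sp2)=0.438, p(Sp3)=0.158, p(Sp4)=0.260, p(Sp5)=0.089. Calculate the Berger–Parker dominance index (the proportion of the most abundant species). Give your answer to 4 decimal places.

The largest proportion is 0.438, i.e. d = 0.4380 to 4 decimal places.

0.4380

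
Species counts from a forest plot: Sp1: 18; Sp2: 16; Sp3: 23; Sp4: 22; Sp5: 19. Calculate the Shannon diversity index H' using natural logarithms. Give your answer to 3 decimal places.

1.601

Total N = 18+16+23+22+19 = 98, so the proportions are 0.18367, 0.16327, 0.23469, 0.22449, 0.19388 (working shown to 5 dp, full precision carried).
Each pᵢ ln pᵢ term: 0.18367×(-1.69460)=-0.31125, 0.16327×(-1.81238)=-0.29590, 0.23469×(-1.44947)=-0.34018, 0.22449×(-1.49393)=-0.33537, 0.19388×(-1.64053)=-0.31806.
Sum = -1.60077, so H' = 1.601.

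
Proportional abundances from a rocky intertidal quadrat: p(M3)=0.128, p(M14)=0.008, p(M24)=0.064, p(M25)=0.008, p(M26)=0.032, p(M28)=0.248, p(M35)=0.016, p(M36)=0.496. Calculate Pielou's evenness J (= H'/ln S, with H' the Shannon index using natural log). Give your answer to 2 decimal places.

0.67

H' = −Σ pᵢ ln pᵢ = −((-0.2631) + (-0.0386) + (-0.1759) + (-0.0386) + (-0.1101) + (-0.3458) + (-0.0662) + (-0.3478)) = 1.3862 (working shown to 4 dp, full precision carried).
With S = 8 species, ln S = 2.0794, so J = 1.3862/2.0794 = 0.6666, i.e. 0.67 to 2 decimal places.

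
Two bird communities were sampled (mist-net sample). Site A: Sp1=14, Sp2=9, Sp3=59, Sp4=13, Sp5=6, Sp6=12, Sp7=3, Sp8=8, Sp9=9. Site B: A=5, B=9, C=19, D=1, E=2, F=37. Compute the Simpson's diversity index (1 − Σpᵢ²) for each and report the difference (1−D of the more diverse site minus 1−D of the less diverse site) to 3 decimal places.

Site A: N=133, proportions 0.105263, 0.067669, 0.443609, 0.097744, 0.045113, 0.090226, 0.022556, 0.06015, 0.067669, giving 1−D = 0.759116 (working shown to 6 dp, full precision carried).
Site B: N=73, proportions 0.068493, 0.123288, 0.260274, 0.013699, 0.027397, 0.506849, giving 1−D = 0.654532.
Difference = |0.759116 − 0.654532| = 0.104584, i.e. 0.105 to 3 decimal places.

0.105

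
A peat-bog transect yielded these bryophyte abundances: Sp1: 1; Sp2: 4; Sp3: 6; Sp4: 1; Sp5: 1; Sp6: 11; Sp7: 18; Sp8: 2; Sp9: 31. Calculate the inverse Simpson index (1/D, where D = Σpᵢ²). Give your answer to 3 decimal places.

Total N = 1+4+6+1+1+11+18+2+31 = 75, so the proportions are 0.0133333, 0.0533333, 0.08, 0.0133333, 0.0133333, 0.1466667, 0.24, 0.0266667, 0.4133333 (working shown to 7 dp, full precision carried).
D = 0.0133333² + 0.0533333² + 0.08² + 0.0133333² + 0.0133333² + 0.1466667² + 0.24² + 0.0266667² + 0.4133333² = 0.0001778 + 0.0028444 + 0.0064000 + 0.0001778 + 0.0001778 + 0.0215111 + 0.0576000 + 0.0007111 + 0.1708444 = 0.2604444.
So 1/D = 3.83959, i.e. 3.840 to 3 decimal places.

3.840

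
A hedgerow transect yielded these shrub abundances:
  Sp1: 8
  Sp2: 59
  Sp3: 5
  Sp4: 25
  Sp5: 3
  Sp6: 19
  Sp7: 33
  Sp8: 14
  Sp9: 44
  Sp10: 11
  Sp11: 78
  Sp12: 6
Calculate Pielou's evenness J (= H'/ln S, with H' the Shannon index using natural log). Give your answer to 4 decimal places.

0.8496

Total N = 8+59+5+25+3+19+33+14+44+11+78+6 = 305, so the proportions are 0.02623, 0.193443, 0.016393, 0.081967, 0.009836, 0.062295, 0.108197, 0.045902, 0.144262, 0.036066, 0.255738, 0.019672 (working shown to 6 dp, full precision carried).
H' = −Σ pᵢ ln pᵢ = −((-0.095498) + (-0.317783) + (-0.067391) + (-0.205036) + (-0.045459) + (-0.172923) + (-0.240608) + (-0.141435) + (-0.279309) + (-0.119825) + (-0.348725) + (-0.077283)) = 2.111275.
With S = 12 species, ln S = 2.484907, so J = 2.111275/2.484907 = 0.849640, i.e. 0.8496 to 4 decimal places.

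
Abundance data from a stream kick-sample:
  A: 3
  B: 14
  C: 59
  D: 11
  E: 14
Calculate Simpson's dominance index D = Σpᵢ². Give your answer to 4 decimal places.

0.3924

Total N = 3+14+59+11+14 = 101, so the proportions are 0.029703, 0.138614, 0.584158, 0.108911, 0.138614 (working shown to 6 dp, full precision carried).
D = 0.029703² + 0.138614² + 0.584158² + 0.108911² + 0.138614² = 0.000882 + 0.019214 + 0.341241 + 0.011862 + 0.019214 = 0.392413.
To 4 decimal places, D = 0.3924.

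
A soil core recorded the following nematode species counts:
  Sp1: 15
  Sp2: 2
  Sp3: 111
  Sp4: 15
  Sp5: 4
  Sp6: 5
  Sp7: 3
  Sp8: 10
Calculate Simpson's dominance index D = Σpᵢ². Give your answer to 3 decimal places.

0.475

Total N = 15+2+111+15+4+5+3+10 = 165, so the proportions are 0.09091, 0.01212, 0.67273, 0.09091, 0.02424, 0.0303, 0.01818, 0.06061 (working shown to 5 dp, full precision carried).
D = 0.09091² + 0.01212² + 0.67273² + 0.09091² + 0.02424² + 0.0303² + 0.01818² + 0.06061² = 0.00826 + 0.00015 + 0.45256 + 0.00826 + 0.00059 + 0.00092 + 0.00033 + 0.00367 = 0.47475.
To 3 decimal places, D = 0.475.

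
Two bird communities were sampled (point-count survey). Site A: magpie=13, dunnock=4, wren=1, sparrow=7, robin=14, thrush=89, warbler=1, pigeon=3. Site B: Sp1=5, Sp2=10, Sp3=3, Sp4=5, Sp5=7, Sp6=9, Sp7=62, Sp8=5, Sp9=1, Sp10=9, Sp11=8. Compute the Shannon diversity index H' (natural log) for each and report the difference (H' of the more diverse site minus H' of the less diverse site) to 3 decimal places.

0.633

Site A: N=132, proportions 0.09848, 0.0303, 0.00758, 0.05303, 0.10606, 0.67424, 0.00758, 0.02273, giving H' = 1.15369 (working shown to 5 dp, full precision carried).
Site B: N=124, proportions 0.04032, 0.08065, 0.02419, 0.04032, 0.05645, 0.07258, 0.5, 0.04032, 0.00806, 0.07258, 0.06452, giving H' = 1.78679.
Difference = |1.15369 − 1.78679| = 0.63310, i.e. 0.633 to 3 decimal places.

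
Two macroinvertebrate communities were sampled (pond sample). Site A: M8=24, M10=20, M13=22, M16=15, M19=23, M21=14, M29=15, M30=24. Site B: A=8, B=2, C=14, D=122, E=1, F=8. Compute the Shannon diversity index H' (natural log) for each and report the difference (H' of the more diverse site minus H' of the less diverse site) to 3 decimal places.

1.257

Site A: N=157, proportions 0.152866, 0.127389, 0.140127, 0.095541, 0.146497, 0.089172, 0.095541, 0.152866, giving H' = 2.057718 (working shown to 6 dp, full precision carried).
Site B: N=155, proportions 0.051613, 0.012903, 0.090323, 0.787097, 0.006452, 0.051613, giving H' = 0.800233.
Difference = |2.057718 − 0.800233| = 1.257485, i.e. 1.257 to 3 decimal places.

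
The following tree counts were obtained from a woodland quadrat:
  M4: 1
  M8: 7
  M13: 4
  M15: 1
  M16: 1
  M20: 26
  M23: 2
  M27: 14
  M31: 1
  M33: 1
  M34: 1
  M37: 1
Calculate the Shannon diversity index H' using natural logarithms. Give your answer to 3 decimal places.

1.724

Total N = 1+7+4+1+1+26+2+14+1+1+1+1 = 60, so the proportions are 0.01667, 0.11667, 0.06667, 0.01667, 0.01667, 0.43333, 0.03333, 0.23333, 0.01667, 0.01667, 0.01667, 0.01667 (working shown to 5 dp, full precision carried).
Each pᵢ ln pᵢ term: 0.01667×(-4.09434)=-0.06824, 0.11667×(-2.14843)=-0.25065, 0.06667×(-2.70805)=-0.18054, 0.01667×(-4.09434)=-0.06824, 0.01667×(-4.09434)=-0.06824, 0.43333×(-0.83625)=-0.36237, 0.03333×(-3.40120)=-0.11337, 0.23333×(-1.45529)=-0.33957, 0.01667×(-4.09434)=-0.06824, 0.01667×(-4.09434)=-0.06824, 0.01667×(-4.09434)=-0.06824, 0.01667×(-4.09434)=-0.06824.
Sum = -1.72418, so H' = 1.724.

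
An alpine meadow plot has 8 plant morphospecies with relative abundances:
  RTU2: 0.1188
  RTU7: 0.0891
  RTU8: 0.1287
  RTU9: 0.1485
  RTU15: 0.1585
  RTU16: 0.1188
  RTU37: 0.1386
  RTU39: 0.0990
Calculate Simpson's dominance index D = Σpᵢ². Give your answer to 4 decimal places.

D = 0.1188² + 0.0891² + 0.1287² + 0.1485² + 0.1585² + 0.1188² + 0.1386² + 0.099² = 0.014113 + 0.007939 + 0.016564 + 0.022052 + 0.025122 + 0.014113 + 0.019210 + 0.009801 = 0.128915 (working shown to 6 dp, full precision carried).
To 4 decimal places, D = 0.1289.

0.1289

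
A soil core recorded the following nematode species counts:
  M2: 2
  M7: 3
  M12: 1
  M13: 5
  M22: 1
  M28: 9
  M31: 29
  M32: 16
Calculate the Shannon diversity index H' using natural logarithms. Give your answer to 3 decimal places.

1.545

Total N = 2+3+1+5+1+9+29+16 = 66, so the proportions are 0.0303, 0.04545, 0.01515, 0.07576, 0.01515, 0.13636, 0.43939, 0.24242 (working shown to 5 dp, full precision carried).
Each pᵢ ln pᵢ term: 0.0303×(-3.49651)=-0.10595, 0.04545×(-3.09104)=-0.14050, 0.01515×(-4.18965)=-0.06348, 0.07576×(-2.58022)=-0.19547, 0.01515×(-4.18965)=-0.06348, 0.13636×(-1.99243)=-0.27170, 0.43939×(-0.82236)=-0.36134, 0.24242×(-1.41707)=-0.34353.
Sum = -1.54545, so H' = 1.545.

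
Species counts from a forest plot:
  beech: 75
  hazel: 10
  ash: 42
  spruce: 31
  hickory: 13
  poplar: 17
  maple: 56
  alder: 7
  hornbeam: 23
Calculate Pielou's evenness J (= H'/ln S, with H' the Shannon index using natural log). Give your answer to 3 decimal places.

0.889

Total N = 75+10+42+31+13+17+56+7+23 = 274, so the proportions are 0.27372, 0.0365, 0.15328, 0.11314, 0.04745, 0.06204, 0.20438, 0.02555, 0.08394 (working shown to 5 dp, full precision carried).
H' = −Σ pᵢ ln pᵢ = −((-0.35465) + (-0.12082) + (-0.28748) + (-0.24655) + (-0.14462) + (-0.17248) + (-0.32451) + (-0.09369) + (-0.20798)) = 1.95276.
With S = 9 species, ln S = 2.19722, so J = 1.95276/2.19722 = 0.88874, i.e. 0.889 to 3 decimal places.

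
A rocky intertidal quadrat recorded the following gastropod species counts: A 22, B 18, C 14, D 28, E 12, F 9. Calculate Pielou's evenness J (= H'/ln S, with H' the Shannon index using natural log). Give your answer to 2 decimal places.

Total N = 22+18+14+28+12+9 = 103, so the proportions are 0.2136, 0.1748, 0.1359, 0.2718, 0.1165, 0.0874 (working shown to 4 dp, full precision carried).
H' = −Σ pᵢ ln pᵢ = −((-0.3297) + (-0.3048) + (-0.2713) + (-0.3541) + (-0.2505) + (-0.2130)) = 1.7233.
With S = 6 species, ln S = 1.7918, so J = 1.7233/1.7918 = 0.9618, i.e. 0.96 to 2 decimal places.

0.96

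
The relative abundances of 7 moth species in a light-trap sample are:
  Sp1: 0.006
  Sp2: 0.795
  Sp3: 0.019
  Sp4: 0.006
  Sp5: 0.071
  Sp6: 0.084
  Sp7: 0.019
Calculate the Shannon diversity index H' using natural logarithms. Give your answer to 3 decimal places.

Each pᵢ ln pᵢ term (working shown to 5 dp, full precision carried): 0.006×(-5.11600)=-0.03070, 0.795×(-0.22941)=-0.18238, 0.019×(-3.96332)=-0.07530, 0.006×(-5.11600)=-0.03070, 0.071×(-2.64508)=-0.18780, 0.084×(-2.47694)=-0.20806, 0.019×(-3.96332)=-0.07530.
Sum = -0.79024, so H' = 0.790.

0.790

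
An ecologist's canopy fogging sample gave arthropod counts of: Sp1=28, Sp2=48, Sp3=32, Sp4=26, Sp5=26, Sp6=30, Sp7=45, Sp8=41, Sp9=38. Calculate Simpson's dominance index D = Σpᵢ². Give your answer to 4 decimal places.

0.1168

Total N = 28+48+32+26+26+30+45+41+38 = 314, so the proportions are 0.089172, 0.152866, 0.101911, 0.082803, 0.082803, 0.095541, 0.143312, 0.130573, 0.121019 (working shown to 6 dp, full precision carried).
D = 0.089172² + 0.152866² + 0.101911² + 0.082803² + 0.082803² + 0.095541² + 0.143312² + 0.130573² + 0.121019² = 0.007952 + 0.023368 + 0.010386 + 0.006856 + 0.006856 + 0.009128 + 0.020538 + 0.017049 + 0.014646 = 0.116780.
To 4 decimal places, D = 0.1168.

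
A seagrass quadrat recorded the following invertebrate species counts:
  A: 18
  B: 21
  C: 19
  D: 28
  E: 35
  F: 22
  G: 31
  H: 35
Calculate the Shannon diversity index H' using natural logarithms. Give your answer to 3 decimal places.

2.048

Total N = 18+21+19+28+35+22+31+35 = 209, so the proportions are 0.08612, 0.10048, 0.09091, 0.13397, 0.16746, 0.10526, 0.14833, 0.16746 (working shown to 5 dp, full precision carried).
Each pᵢ ln pᵢ term: 0.08612×(-2.45196)=-0.21117, 0.10048×(-2.29781)=-0.23088, 0.09091×(-2.39790)=-0.21799, 0.13397×(-2.01013)=-0.26930, 0.16746×(-1.78699)=-0.29926, 0.10526×(-2.25129)=-0.23698, 0.14833×(-1.90835)=-0.28306, 0.16746×(-1.78699)=-0.29926.
Sum = -2.04789, so H' = 2.048.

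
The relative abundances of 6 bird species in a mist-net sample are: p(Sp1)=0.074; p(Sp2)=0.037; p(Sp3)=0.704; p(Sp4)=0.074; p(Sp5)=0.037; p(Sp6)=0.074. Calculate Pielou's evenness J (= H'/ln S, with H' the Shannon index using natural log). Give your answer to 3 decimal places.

0.597

H' = −Σ pᵢ ln pᵢ = −((-0.19267) + (-0.12198) + (-0.24709) + (-0.19267) + (-0.12198) + (-0.19267)) = 1.06907 (working shown to 5 dp, full precision carried).
With S = 6 species, ln S = 1.79176, so J = 1.06907/1.79176 = 0.59666, i.e. 0.597 to 3 decimal places.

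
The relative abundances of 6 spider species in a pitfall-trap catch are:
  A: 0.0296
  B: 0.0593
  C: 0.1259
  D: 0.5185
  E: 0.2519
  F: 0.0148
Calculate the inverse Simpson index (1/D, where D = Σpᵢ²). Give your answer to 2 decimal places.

2.83

D = 0.0296² + 0.0593² + 0.1259² + 0.5185² + 0.2519² + 0.0148² = 0.00088 + 0.00352 + 0.01585 + 0.26884 + 0.06345 + 0.00022 = 0.35276 (working shown to 5 dp, full precision carried).
So 1/D = 2.8348, i.e. 2.83 to 2 decimal places.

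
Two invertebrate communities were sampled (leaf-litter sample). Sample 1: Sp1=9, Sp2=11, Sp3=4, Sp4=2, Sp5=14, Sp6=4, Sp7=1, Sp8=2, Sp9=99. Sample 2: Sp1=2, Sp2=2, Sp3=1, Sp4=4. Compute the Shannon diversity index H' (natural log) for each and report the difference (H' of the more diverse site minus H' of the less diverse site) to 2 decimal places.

Sample 1: N=146, proportions 0.0616, 0.0753, 0.0274, 0.0137, 0.0959, 0.0274, 0.0068, 0.0137, 0.6781, giving H' = 1.2036 (working shown to 4 dp, full precision carried).
Sample 2: N=9, proportions 0.2222, 0.2222, 0.1111, 0.4444, giving H' = 1.2730.
Difference = |1.2036 − 1.2730| = 0.0694, i.e. 0.07 to 2 decimal places.

0.07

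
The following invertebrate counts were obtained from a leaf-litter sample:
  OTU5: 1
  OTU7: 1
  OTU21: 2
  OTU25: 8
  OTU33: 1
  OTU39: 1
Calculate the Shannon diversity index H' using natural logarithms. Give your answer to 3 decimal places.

1.352

Total N = 1+1+2+8+1+1 = 14, so the proportions are 0.07143, 0.07143, 0.14286, 0.57143, 0.07143, 0.07143 (working shown to 5 dp, full precision carried).
Each pᵢ ln pᵢ term: 0.07143×(-2.63906)=-0.18850, 0.07143×(-2.63906)=-0.18850, 0.14286×(-1.94591)=-0.27799, 0.57143×(-0.55962)=-0.31978, 0.07143×(-2.63906)=-0.18850, 0.07143×(-2.63906)=-0.18850.
Sum = -1.35178, so H' = 1.352.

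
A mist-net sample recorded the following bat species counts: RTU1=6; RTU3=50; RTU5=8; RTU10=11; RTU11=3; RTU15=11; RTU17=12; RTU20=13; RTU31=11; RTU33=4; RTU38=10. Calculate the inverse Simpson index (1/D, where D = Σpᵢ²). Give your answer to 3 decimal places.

Total N = 6+50+8+11+3+11+12+13+11+4+10 = 139, so the proportions are 0.0431655, 0.3597122, 0.057554, 0.0791367, 0.0215827, 0.0791367, 0.0863309, 0.0935252, 0.0791367, 0.028777, 0.0719424 (working shown to 7 dp, full precision carried).
D = 0.0431655² + 0.3597122² + 0.057554² + 0.0791367² + 0.0215827² + 0.0791367² + 0.0863309² + 0.0935252² + 0.0791367² + 0.028777² + 0.0719424² = 0.0018633 + 0.1293929 + 0.0033125 + 0.0062626 + 0.0004658 + 0.0062626 + 0.0074530 + 0.0087470 + 0.0062626 + 0.0008281 + 0.0051757 = 0.1760261.
So 1/D = 5.68098, i.e. 5.681 to 3 decimal places.

5.681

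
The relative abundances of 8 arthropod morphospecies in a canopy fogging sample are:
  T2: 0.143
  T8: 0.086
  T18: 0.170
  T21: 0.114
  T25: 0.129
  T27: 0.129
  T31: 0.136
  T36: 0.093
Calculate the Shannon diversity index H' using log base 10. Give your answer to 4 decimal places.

Each pᵢ log₁₀ pᵢ term (working shown to 6 dp, full precision carried): 0.143×(-0.844664)=-0.120787, 0.086×(-1.065502)=-0.091633, 0.17×(-0.769551)=-0.130824, 0.114×(-0.943095)=-0.107513, 0.129×(-0.889410)=-0.114734, 0.129×(-0.889410)=-0.114734, 0.136×(-0.866461)=-0.117839, 0.093×(-1.031517)=-0.095931.
Sum = -0.893994, so H' = 0.8940.

0.8940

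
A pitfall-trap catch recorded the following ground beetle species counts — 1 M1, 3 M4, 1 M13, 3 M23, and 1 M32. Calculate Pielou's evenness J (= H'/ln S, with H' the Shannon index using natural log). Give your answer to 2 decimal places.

Total N = 1+3+1+3+1 = 9, so the proportions are 0.1111, 0.3333, 0.1111, 0.3333, 0.1111 (working shown to 4 dp, full precision carried).
H' = −Σ pᵢ ln pᵢ = −((-0.2441) + (-0.3662) + (-0.2441) + (-0.3662) + (-0.2441)) = 1.4648.
With S = 5 species, ln S = 1.6094, so J = 1.4648/1.6094 = 0.9101, i.e. 0.91 to 2 decimal places.

0.91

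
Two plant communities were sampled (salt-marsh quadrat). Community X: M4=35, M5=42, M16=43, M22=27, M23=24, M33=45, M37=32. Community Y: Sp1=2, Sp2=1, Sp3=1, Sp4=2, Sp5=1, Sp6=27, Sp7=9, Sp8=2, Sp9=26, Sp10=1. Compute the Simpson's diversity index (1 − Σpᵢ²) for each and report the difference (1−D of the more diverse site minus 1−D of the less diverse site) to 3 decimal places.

Community X: N=248, proportions 0.141129, 0.169355, 0.173387, 0.108871, 0.096774, 0.181452, 0.129032, giving 1−D = 0.850546 (working shown to 6 dp, full precision carried).
Community Y: N=72, proportions 0.027778, 0.013889, 0.013889, 0.027778, 0.013889, 0.375, 0.125, 0.027778, 0.361111, 0.013889, giving 1−D = 0.710262.
Difference = |0.850546 − 0.710262| = 0.140284, i.e. 0.140 to 3 decimal places.

0.140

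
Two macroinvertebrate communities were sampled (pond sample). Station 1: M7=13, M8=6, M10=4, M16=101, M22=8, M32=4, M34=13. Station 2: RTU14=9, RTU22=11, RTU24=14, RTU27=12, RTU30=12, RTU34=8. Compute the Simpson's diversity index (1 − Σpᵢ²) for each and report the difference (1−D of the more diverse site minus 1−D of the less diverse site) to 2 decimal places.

Station 1: N=149, proportions 0.0872, 0.0403, 0.0268, 0.6779, 0.0537, 0.0268, 0.0872, giving 1−D = 0.5193 (working shown to 4 dp, full precision carried).
Station 2: N=66, proportions 0.1364, 0.1667, 0.2121, 0.1818, 0.1818, 0.1212, giving 1−D = 0.8278.
Difference = |0.5193 − 0.8278| = 0.3085, i.e. 0.31 to 2 decimal places.

0.31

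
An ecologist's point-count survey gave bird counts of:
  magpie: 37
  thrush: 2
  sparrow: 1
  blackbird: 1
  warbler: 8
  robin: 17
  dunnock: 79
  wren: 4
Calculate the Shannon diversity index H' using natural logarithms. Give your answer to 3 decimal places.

1.309

Total N = 37+2+1+1+8+17+79+4 = 149, so the proportions are 0.24832, 0.01342, 0.00671, 0.00671, 0.05369, 0.11409, 0.5302, 0.02685 (working shown to 5 dp, full precision carried).
Each pᵢ ln pᵢ term: 0.24832×(-1.39303)=-0.34592, 0.01342×(-4.31080)=-0.05786, 0.00671×(-5.00395)=-0.03358, 0.00671×(-5.00395)=-0.03358, 0.05369×(-2.92450)=-0.15702, 0.11409×(-2.17073)=-0.24767, 0.5302×(-0.63450)=-0.33641, 0.02685×(-3.61765)=-0.09712.
Sum = -1.30917, so H' = 1.309.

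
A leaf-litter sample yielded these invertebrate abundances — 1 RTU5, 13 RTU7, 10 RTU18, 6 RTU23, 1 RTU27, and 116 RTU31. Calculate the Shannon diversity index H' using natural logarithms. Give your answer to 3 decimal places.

Total N = 1+13+10+6+1+116 = 147, so the proportions are 0.0068, 0.08844, 0.06803, 0.04082, 0.0068, 0.78912 (working shown to 5 dp, full precision carried).
Each pᵢ ln pᵢ term: 0.0068×(-4.99043)=-0.03395, 0.08844×(-2.42548)=-0.21450, 0.06803×(-2.68785)=-0.18285, 0.04082×(-3.19867)=-0.13056, 0.0068×(-4.99043)=-0.03395, 0.78912×(-0.23684)=-0.18690.
Sum = -0.78270, so H' = 0.783.

0.783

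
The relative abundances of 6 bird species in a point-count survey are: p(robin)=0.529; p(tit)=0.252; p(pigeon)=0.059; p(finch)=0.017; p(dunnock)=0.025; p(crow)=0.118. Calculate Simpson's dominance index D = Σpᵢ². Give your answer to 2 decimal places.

0.36

D = 0.529² + 0.252² + 0.059² + 0.017² + 0.025² + 0.118² = 0.2798 + 0.0635 + 0.0035 + 0.0003 + 0.0006 + 0.0139 = 0.3617 (working shown to 4 dp, full precision carried).
To 2 decimal places, D = 0.36.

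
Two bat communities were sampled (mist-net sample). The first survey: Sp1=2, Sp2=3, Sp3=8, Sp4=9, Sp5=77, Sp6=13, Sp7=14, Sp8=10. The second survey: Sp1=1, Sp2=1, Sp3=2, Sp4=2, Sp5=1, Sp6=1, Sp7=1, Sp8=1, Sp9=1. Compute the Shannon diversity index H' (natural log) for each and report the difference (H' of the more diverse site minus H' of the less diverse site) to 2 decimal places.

0.68

The first survey: N=136, proportions 0.01471, 0.02206, 0.05882, 0.06618, 0.56618, 0.09559, 0.10294, 0.07353, giving H' = 1.46499 (working shown to 5 dp, full precision carried).
The second survey: N=11, proportions 0.09091, 0.09091, 0.18182, 0.18182, 0.09091, 0.09091, 0.09091, 0.09091, 0.09091, giving H' = 2.14584.
Difference = |1.46499 − 2.14584| = 0.68085, i.e. 0.68 to 2 decimal places.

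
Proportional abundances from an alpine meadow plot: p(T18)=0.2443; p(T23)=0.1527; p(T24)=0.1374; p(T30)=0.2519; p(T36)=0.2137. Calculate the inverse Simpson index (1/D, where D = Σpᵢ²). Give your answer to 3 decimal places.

4.739

D = 0.2443² + 0.1527² + 0.1374² + 0.2519² + 0.2137² = 0.0596825 + 0.0233173 + 0.0188788 + 0.0634536 + 0.0456677 = 0.2109998 (working shown to 7 dp, full precision carried).
So 1/D = 4.73934, i.e. 4.739 to 3 decimal places.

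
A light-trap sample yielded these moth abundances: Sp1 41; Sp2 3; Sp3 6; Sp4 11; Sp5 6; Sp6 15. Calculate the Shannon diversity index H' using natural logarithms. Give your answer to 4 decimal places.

1.4305

Total N = 41+3+6+11+6+15 = 82, so the proportions are 0.5, 0.036585, 0.073171, 0.134146, 0.073171, 0.182927 (working shown to 6 dp, full precision carried).
Each pᵢ ln pᵢ term: 0.5×(-0.693147)=-0.346574, 0.036585×(-3.308107)=-0.121028, 0.073171×(-2.614960)=-0.191339, 0.134146×(-2.008824)=-0.269476, 0.073171×(-2.614960)=-0.191339, 0.182927×(-1.698669)=-0.310732.
Sum = -1.430487, so H' = 1.4305.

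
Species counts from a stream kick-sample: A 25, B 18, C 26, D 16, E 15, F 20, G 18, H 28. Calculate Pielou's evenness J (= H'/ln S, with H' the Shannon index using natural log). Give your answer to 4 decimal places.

Total N = 25+18+26+16+15+20+18+28 = 166, so the proportions are 0.150602, 0.108434, 0.156627, 0.096386, 0.090361, 0.120482, 0.108434, 0.168675 (working shown to 6 dp, full precision carried).
H' = −Σ pᵢ ln pᵢ = −((-0.285107) + (-0.240898) + (-0.290369) + (-0.225484) + (-0.217223) + (-0.254971) + (-0.240898) + (-0.300204)) = 2.055154.
With S = 8 species, ln S = 2.079442, so J = 2.055154/2.079442 = 0.988320, i.e. 0.9883 to 4 decimal places.

0.9883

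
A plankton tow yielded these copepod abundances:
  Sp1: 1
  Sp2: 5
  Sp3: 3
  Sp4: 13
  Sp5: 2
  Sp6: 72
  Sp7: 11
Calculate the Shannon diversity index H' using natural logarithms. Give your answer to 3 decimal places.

Total N = 1+5+3+13+2+72+11 = 107, so the proportions are 0.00935, 0.04673, 0.02804, 0.1215, 0.01869, 0.6729, 0.1028 (working shown to 5 dp, full precision carried).
Each pᵢ ln pᵢ term: 0.00935×(-4.67283)=-0.04367, 0.04673×(-3.06339)=-0.14315, 0.02804×(-3.57422)=-0.10021, 0.1215×(-2.10788)=-0.25610, 0.01869×(-3.97968)=-0.07439, 0.6729×(-0.39616)=-0.26658, 0.1028×(-2.27493)=-0.23387.
Sum = -1.11796, so H' = 1.118.

1.118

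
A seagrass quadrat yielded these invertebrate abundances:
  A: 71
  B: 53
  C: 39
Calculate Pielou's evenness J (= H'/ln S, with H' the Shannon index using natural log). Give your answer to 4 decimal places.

0.9735

Total N = 71+53+39 = 163, so the proportions are 0.435583, 0.325153, 0.239264 (working shown to 6 dp, full precision carried).
H' = −Σ pᵢ ln pᵢ = −((-0.362000) + (-0.365296) + (-0.342192)) = 1.069489.
With S = 3 species, ln S = 1.098612, so J = 1.069489/1.098612 = 0.973490, i.e. 0.9735 to 4 decimal places.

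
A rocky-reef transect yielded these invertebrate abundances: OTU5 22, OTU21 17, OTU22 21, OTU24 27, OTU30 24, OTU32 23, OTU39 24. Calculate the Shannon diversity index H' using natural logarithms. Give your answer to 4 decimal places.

1.9376

Total N = 22+17+21+27+24+23+24 = 158, so the proportions are 0.139241, 0.107595, 0.132911, 0.170886, 0.151899, 0.14557, 0.151899 (working shown to 6 dp, full precision carried).
Each pᵢ ln pᵢ term: 0.139241×(-1.971553)=-0.274520, 0.107595×(-2.229382)=-0.239870, 0.132911×(-2.018073)=-0.268225, 0.170886×(-1.766758)=-0.301914, 0.151899×(-1.884541)=-0.286259, 0.14557×(-1.927101)=-0.280527, 0.151899×(-1.884541)=-0.286259.
Sum = -1.937576, so H' = 1.9376.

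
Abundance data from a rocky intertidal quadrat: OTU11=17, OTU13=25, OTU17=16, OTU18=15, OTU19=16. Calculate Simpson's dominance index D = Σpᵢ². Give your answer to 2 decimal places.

Total N = 17+25+16+15+16 = 89, so the proportions are 0.191, 0.2809, 0.1798, 0.1685, 0.1798 (working shown to 4 dp, full precision carried).
D = 0.191² + 0.2809² + 0.1798² + 0.1685² + 0.1798² = 0.0365 + 0.0789 + 0.0323 + 0.0284 + 0.0323 = 0.2084.
To 2 decimal places, D = 0.21.

0.21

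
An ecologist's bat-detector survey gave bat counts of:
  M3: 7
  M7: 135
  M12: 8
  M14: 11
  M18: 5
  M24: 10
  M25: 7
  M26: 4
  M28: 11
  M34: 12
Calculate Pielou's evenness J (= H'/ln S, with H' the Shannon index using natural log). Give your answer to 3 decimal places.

Total N = 7+135+8+11+5+10+7+4+11+12 = 210, so the proportions are 0.03333, 0.64286, 0.0381, 0.05238, 0.02381, 0.04762, 0.03333, 0.01905, 0.05238, 0.05714 (working shown to 5 dp, full precision carried).
H' = −Σ pᵢ ln pᵢ = −((-0.11337) + (-0.28404) + (-0.12448) + (-0.15448) + (-0.08899) + (-0.14498) + (-0.11337) + (-0.07544) + (-0.15448) + (-0.16355)) = 1.41720.
With S = 10 species, ln S = 2.30259, so J = 1.41720/2.30259 = 0.61548, i.e. 0.615 to 3 decimal places.

0.615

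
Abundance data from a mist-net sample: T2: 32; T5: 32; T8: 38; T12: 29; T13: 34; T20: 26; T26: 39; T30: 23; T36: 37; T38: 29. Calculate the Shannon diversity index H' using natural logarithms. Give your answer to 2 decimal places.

Total N = 32+32+38+29+34+26+39+23+37+29 = 319, so the proportions are 0.1003, 0.1003, 0.1191, 0.0909, 0.1066, 0.0815, 0.1223, 0.0721, 0.116, 0.0909 (working shown to 4 dp, full precision carried).
Each pᵢ ln pᵢ term: 0.1003×(-2.2995)=-0.2307, 0.1003×(-2.2995)=-0.2307, 0.1191×(-2.1276)=-0.2534, 0.0909×(-2.3979)=-0.2180, 0.1066×(-2.2388)=-0.2386, 0.0815×(-2.5071)=-0.2043, 0.1223×(-2.1016)=-0.2569, 0.0721×(-2.6297)=-0.1896, 0.116×(-2.1543)=-0.2499, 0.0909×(-2.3979)=-0.2180.
Sum = -2.2901, so H' = 2.29.

2.29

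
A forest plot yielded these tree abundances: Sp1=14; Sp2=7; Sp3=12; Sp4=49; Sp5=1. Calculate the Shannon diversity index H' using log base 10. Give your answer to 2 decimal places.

0.50

Total N = 14+7+12+49+1 = 83, so the proportions are 0.1687, 0.0843, 0.1446, 0.5904, 0.012 (working shown to 4 dp, full precision carried).
Each pᵢ log₁₀ pᵢ term: 0.1687×(-0.7730)=-0.1304, 0.0843×(-1.0740)=-0.0906, 0.1446×(-0.8399)=-0.1214, 0.5904×(-0.2289)=-0.1351, 0.012×(-1.9191)=-0.0231.
Sum = -0.5006, so H' = 0.50.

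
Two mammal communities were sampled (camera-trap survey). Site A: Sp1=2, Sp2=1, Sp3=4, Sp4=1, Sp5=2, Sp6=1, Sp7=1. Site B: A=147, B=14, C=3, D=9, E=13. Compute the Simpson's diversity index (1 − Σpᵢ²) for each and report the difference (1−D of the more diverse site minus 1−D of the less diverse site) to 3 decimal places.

0.443

Site A: N=12, proportions 0.16667, 0.08333, 0.33333, 0.08333, 0.16667, 0.08333, 0.08333, giving 1−D = 0.80556 (working shown to 5 dp, full precision carried).
Site B: N=186, proportions 0.79032, 0.07527, 0.01613, 0.04839, 0.06989, giving 1−D = 0.36224.
Difference = |0.80556 − 0.36224| = 0.44332, i.e. 0.443 to 3 decimal places.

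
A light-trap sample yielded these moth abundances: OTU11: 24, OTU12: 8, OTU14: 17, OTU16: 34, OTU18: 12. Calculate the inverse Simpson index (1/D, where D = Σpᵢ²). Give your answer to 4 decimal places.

4.0489

Total N = 24+8+17+34+12 = 95, so the proportions are 0.25263158, 0.08421053, 0.17894737, 0.35789474, 0.12631579 (working shown to 8 dp, full precision carried).
D = 0.25263158² + 0.08421053² + 0.17894737² + 0.35789474² + 0.12631579² = 0.06382271 + 0.00709141 + 0.03202216 + 0.12808864 + 0.01595568 = 0.24698061.
So 1/D = 4.048901, i.e. 4.0489 to 4 decimal places.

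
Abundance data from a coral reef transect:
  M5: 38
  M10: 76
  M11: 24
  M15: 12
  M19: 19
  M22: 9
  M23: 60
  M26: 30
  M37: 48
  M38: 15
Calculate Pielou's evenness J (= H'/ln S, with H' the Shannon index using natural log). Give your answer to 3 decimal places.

Total N = 38+76+24+12+19+9+60+30+48+15 = 331, so the proportions are 0.1148, 0.22961, 0.07251, 0.03625, 0.0574, 0.02719, 0.18127, 0.09063, 0.14502, 0.04532 (working shown to 5 dp, full precision carried).
H' = −Σ pᵢ ln pᵢ = −((-0.24850) + (-0.33784) + (-0.19026) + (-0.12026) + (-0.16404) + (-0.09802) + (-0.30957) + (-0.21761) + (-0.28001) + (-0.14021)) = 2.10632.
With S = 10 species, ln S = 2.30259, so J = 2.10632/2.30259 = 0.91476, i.e. 0.915 to 3 decimal places.

0.915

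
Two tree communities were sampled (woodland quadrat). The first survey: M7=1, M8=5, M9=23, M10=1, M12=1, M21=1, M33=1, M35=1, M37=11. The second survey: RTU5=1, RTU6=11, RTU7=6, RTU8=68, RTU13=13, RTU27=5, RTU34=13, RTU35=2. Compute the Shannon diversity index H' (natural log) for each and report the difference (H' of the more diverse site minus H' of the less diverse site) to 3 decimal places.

The first survey: N=45, proportions 0.02222, 0.11111, 0.51111, 0.02222, 0.02222, 0.02222, 0.02222, 0.02222, 0.24444, giving H' = 1.43910 (working shown to 5 dp, full precision carried).
The second survey: N=119, proportions 0.0084, 0.09244, 0.05042, 0.57143, 0.10924, 0.04202, 0.10924, 0.01681, giving H' = 1.41630.
Difference = |1.43910 − 1.41630| = 0.02280, i.e. 0.023 to 3 decimal places.

0.023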